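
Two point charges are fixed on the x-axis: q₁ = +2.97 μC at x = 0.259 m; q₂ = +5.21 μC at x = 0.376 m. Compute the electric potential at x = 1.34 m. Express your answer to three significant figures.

The total potential is the scalar sum of each charge's contribution, V = Σ kqᵢ/rᵢ.
Distances from the field point to each charge: r₁ = 1.08 m, r₂ = 0.964 m.
V = k[(2.97×10⁻⁶)/(1.08) + (5.21×10⁻⁶)/(0.964)] = 7.33×10⁴ V.

7.33×10⁴ V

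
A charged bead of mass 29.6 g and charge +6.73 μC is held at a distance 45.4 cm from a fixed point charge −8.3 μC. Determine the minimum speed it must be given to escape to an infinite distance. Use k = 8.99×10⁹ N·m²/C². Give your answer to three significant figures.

To just escape, total mechanical energy must reach zero at infinity: ½mv²_min + U = 0, so ½mv²_min = −U = |kQq|/r.
|U| = |kQq|/r = (8.99×10⁹ N·m²/C²)(8.30×10⁻⁶)(6.73×10⁻⁶)/(0.454) = 1.11 J.
v_min = √(2|U|/m) = √(2·1.11/0.0296) = 8.65 m/s.

8.65 m/s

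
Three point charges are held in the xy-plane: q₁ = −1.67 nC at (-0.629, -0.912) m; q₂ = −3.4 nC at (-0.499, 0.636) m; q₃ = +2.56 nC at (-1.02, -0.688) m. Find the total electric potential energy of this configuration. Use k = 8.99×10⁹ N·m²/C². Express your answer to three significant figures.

The work to assemble the configuration equals its total potential energy, U = Σ kqᵢqⱼ/rᵢⱼ over all pairs.
Pair separations: r₁₂ = 1.55 m, r₁₃ = 0.451 m, r₂₃ = 1.42 m.
U = (3.29×10⁻⁸) + (-8.53×10⁻⁸) + (-5.50×10⁻⁸) = -1.07×10⁻⁷ J.

-1.07×10⁻⁷ J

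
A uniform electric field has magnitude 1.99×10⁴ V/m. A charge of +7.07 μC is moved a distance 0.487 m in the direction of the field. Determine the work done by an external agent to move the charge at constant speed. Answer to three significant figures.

The potential change for a displacement 0.487 m in the direction of the field is ΔV = −Ed = -9690 V.
W_ext = qΔV = -0.0685 J.

-0.0685 J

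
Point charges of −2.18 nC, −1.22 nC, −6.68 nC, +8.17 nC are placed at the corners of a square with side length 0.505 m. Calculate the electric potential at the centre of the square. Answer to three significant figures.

-48.1 V

The total potential is the scalar sum of each charge's contribution, V = Σ kqᵢ/rᵢ.
The distance from each corner to the centre is a√2/2 = 0.357 m.
V = k[(-2.18×10⁻⁹)/(0.357) + (-1.22×10⁻⁹)/(0.357) + (-6.68×10⁻⁹)/(0.357) + (8.17×10⁻⁹)/(0.357)] = -48.1 V.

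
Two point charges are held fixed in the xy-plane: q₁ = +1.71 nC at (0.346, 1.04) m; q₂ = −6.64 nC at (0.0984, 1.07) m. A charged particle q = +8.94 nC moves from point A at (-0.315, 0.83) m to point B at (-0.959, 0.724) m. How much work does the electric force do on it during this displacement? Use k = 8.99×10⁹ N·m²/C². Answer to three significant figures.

-5.41×10⁻⁷ J

The work done by the electric force is W_field = −ΔU = −q(V_B − V_A) = q(V_A − V_B).
At A: distances to the source charges are 0.694 m, 0.478 m; V_A = Σ kqᵢ/rᵢ = -103 V.
At B: distances to the source charges are 1.34 m, 1.11 m; V_B = Σ kqᵢ/rᵢ = -42.2 V.
ΔV = V_B − V_A = 60.5 V.
W_field = −qΔV = −(8.94×10⁻⁹ C)(60.5 V) = -5.41×10⁻⁷ J.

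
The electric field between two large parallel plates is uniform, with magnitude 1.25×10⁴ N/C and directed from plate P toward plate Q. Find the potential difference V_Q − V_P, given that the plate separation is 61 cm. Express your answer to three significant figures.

In a uniform field, potential decreases in the direction of E: ΔV = −E·d for a displacement d parallel to E.
Going from P to Q is a displacement of 61 cm along the field, so V_Q − V_P = −Ed = -7620 V.

-7620 V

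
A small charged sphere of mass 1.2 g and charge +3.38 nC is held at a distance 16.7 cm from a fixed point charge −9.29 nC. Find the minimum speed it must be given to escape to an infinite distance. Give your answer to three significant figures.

0.0531 m/s

To just escape, total mechanical energy must reach zero at infinity: ½mv²_min + U = 0, so ½mv²_min = −U = |kQq|/r.
|U| = |kQq|/r = (8.99×10⁹ N·m²/C²)(9.29×10⁻⁹)(3.38×10⁻⁹)/(0.167) = 1.69×10⁻⁶ J.
v_min = √(2|U|/m) = √(2·1.69×10⁻⁶/1.20×10⁻³) = 0.0531 m/s.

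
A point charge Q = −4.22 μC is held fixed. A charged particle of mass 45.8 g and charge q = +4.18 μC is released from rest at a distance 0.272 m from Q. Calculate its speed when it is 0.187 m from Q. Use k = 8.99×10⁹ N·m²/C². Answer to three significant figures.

3.40 m/s

Only the electrostatic force acts, so mechanical energy is conserved: ½mv² = U₁ − U₂ = kQq(1/r₁ − 1/r₂).
U₁ − U₂ = (8.99×10⁹ N·m²/C²)(-4.22×10⁻⁶ C)(4.18×10⁻⁶ C)(1/0.272 − 1/0.187) = 0.265 J.
v = √(2·0.265/0.0458) = 3.40 m/s.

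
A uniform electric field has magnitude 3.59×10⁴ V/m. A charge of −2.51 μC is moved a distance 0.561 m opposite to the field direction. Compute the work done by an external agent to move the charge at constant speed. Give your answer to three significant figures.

The potential change for a displacement 0.561 m opposite to the field direction is ΔV = +Ed = 2.01×10⁴ V.
W_ext = qΔV = -0.0506 J.

-0.0506 J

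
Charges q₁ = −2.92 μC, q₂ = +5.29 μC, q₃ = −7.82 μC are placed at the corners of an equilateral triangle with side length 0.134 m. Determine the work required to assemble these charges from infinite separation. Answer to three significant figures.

The assembly work is the sum of pairwise potential energies, U = Σ_{i<j} kqᵢqⱼ/rᵢⱼ.
All three pair separations equal the side length, 0.134 m.
U = (-1.04) + (1.53) + (-2.78) = -2.28 J.

-2.28 J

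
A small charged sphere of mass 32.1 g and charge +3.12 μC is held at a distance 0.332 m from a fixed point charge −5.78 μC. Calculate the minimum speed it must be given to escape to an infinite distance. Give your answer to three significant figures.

5.52 m/s

To just escape, total mechanical energy must reach zero at infinity: ½mv²_min + U = 0, so ½mv²_min = −U = |kQq|/r.
|U| = |kQq|/r = (8.99×10⁹ N·m²/C²)(5.78×10⁻⁶)(3.12×10⁻⁶)/(0.332) = 0.488 J.
v_min = √(2|U|/m) = √(2·0.488/0.0321) = 5.52 m/s.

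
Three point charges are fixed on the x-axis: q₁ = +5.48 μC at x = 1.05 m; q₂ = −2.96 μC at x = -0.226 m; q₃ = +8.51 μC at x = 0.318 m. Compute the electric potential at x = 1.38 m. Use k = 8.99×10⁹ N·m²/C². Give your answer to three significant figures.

Electric potential is a scalar, so the contributions from each charge add algebraically: V = Σ kqᵢ/rᵢ.
Distances from the field point to each charge: r₁ = 0.330 m, r₂ = 1.61 m, r₃ = 1.06 m.
V = k[(5.48×10⁻⁶)/(0.330) + (-2.96×10⁻⁶)/(1.61) + (8.51×10⁻⁶)/(1.06)] = 2.05×10⁵ V.

2.05×10⁵ V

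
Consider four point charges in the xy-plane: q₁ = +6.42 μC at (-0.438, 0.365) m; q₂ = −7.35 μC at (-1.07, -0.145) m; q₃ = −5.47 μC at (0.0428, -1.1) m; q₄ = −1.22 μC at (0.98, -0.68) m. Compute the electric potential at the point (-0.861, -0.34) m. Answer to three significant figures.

-2.08×10⁵ V

The total potential is the scalar sum of each charge's contribution, V = Σ kqᵢ/rᵢ.
Distances from the field point to each charge: r₁ = 0.822 m, r₂ = 0.286 m, r₃ = 1.18 m, r₄ = 1.87 m.
V = k[(6.42×10⁻⁶)/(0.822) + (-7.35×10⁻⁶)/(0.286) + (-5.47×10⁻⁶)/(1.18) + (-1.22×10⁻⁶)/(1.87)] = -2.08×10⁵ V.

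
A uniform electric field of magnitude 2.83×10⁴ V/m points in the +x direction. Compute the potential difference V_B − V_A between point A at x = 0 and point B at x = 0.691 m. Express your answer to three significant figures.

-1.96×10⁴ V

In a uniform field, potential decreases in the direction of E: V_B − V_A = −E·Δx.
V_B − V_A = −(2.83×10⁴ V/m)(0.691 m) = -1.96×10⁴ V.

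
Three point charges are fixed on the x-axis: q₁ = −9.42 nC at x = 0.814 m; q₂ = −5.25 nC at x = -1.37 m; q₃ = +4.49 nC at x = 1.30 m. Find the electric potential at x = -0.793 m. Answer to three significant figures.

-115 V

The total potential is the scalar sum of each charge's contribution, V = Σ kqᵢ/rᵢ.
Distances from the field point to each charge: r₁ = 1.61 m, r₂ = 0.577 m, r₃ = 2.09 m.
V = k[(-9.42×10⁻⁹)/(1.61) + (-5.25×10⁻⁹)/(0.577) + (4.49×10⁻⁹)/(2.09)] = -115 V.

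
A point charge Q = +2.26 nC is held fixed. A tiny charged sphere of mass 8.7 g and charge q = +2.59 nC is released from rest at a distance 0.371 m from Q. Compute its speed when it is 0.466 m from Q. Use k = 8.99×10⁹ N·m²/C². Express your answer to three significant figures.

2.58×10⁻³ m/s

Only the electrostatic force acts, so mechanical energy is conserved: ½mv² = U₁ − U₂ = kQq(1/r₁ − 1/r₂).
U₁ − U₂ = (8.99×10⁹ N·m²/C²)(2.26×10⁻⁹ C)(2.59×10⁻⁹ C)(1/0.371 − 1/0.466) = 2.89×10⁻⁸ J.
v = √(2·2.89×10⁻⁸/8.70×10⁻³) = 2.58×10⁻³ m/s.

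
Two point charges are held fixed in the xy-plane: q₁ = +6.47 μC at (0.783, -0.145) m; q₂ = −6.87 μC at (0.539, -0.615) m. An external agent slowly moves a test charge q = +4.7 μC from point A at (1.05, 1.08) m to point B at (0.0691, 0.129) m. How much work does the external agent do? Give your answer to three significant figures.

-0.0264 J

For quasistatic motion the external work equals the change in potential energy: W_ext = qΔV = q(V_B − V_A).
At A: distances to the source charges are 1.25 m, 1.77 m; V_A = Σ kqᵢ/rᵢ = 1.15×10⁴ V.
At B: distances to the source charges are 0.765 m, 0.880 m; V_B = Σ kqᵢ/rᵢ = 5880 V.
ΔV = V_B − V_A = -5630 V.
W_ext = qΔV = (4.70×10⁻⁶ C)(-5630 V) = -0.0264 J.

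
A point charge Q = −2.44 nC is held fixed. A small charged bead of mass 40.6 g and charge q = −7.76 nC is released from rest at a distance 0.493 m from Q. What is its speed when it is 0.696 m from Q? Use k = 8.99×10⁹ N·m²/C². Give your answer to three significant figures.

2.23×10⁻³ m/s

Only the electrostatic force acts, so mechanical energy is conserved: ½mv² = U₁ − U₂ = kQq(1/r₁ − 1/r₂).
U₁ − U₂ = (8.99×10⁹ N·m²/C²)(-2.44×10⁻⁹ C)(-7.76×10⁻⁹ C)(1/0.493 − 1/0.696) = 1.01×10⁻⁷ J.
v = √(2·1.01×10⁻⁷/0.0406) = 2.23×10⁻³ m/s.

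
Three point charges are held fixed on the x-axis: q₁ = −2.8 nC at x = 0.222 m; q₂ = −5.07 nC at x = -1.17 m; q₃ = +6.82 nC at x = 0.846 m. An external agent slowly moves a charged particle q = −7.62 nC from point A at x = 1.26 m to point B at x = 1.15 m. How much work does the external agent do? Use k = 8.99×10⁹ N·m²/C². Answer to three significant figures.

For quasistatic motion the external work equals the change in potential energy: W_ext = qΔV = q(V_B − V_A).
At A: distances to the source charges are 1.04 m, 2.43 m, 0.414 m; V_A = Σ kqᵢ/rᵢ = 105 V.
At B: distances to the source charges are 0.928 m, 2.32 m, 0.304 m; V_B = Σ kqᵢ/rᵢ = 155 V.
ΔV = V_B − V_A = 49.8 V.
W_ext = qΔV = (-7.62×10⁻⁹ C)(49.8 V) = -3.80×10⁻⁷ J.

-3.80×10⁻⁷ J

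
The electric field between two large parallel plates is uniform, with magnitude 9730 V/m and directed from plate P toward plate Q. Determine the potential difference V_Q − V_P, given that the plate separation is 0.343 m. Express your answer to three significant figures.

-3340 V

In a uniform field, potential decreases in the direction of E: ΔV = −E·d for a displacement d parallel to E.
Going from P to Q is a displacement of 0.343 m along the field, so V_Q − V_P = −Ed = -3340 V.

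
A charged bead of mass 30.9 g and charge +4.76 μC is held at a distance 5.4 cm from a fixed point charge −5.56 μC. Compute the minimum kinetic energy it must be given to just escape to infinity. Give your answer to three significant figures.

4.41 J

To just escape, total mechanical energy must reach zero at infinity: ½mv²_min + U = 0, so ½mv²_min = −U = |kQq|/r.
|U| = |kQq|/r = (8.99×10⁹ N·m²/C²)(5.56×10⁻⁶)(4.76×10⁻⁶)/(0.0540) = 4.41 J.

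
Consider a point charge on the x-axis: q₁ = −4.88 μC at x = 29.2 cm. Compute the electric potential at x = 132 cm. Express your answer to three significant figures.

-4.27×10⁴ V

Electric potential is a scalar, so the contributions from each charge add algebraically: V = Σ kqᵢ/rᵢ.
V = k[(-4.88×10⁻⁶)/(1.03)] = -4.27×10⁴ V.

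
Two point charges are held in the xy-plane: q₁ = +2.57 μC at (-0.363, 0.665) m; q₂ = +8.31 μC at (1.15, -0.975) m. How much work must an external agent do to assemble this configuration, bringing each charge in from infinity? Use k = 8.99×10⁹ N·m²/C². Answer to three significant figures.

0.0860 J

The assembly work is the sum of pairwise potential energies, U = Σ_{i<j} kqᵢqⱼ/rᵢⱼ.
Pair separations: r₁₂ = 2.23 m.
U = (0.0860) = 0.0860 J.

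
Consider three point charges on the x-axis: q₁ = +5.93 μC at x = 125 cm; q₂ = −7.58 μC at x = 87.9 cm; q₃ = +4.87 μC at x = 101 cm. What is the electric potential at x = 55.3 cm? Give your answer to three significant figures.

-3.67×10⁴ V

The total potential is the scalar sum of each charge's contribution, V = Σ kqᵢ/rᵢ.
Distances from the field point to each charge: r₁ = 0.697 m, r₂ = 0.326 m, r₃ = 0.457 m.
V = k[(5.93×10⁻⁶)/(0.697) + (-7.58×10⁻⁶)/(0.326) + (4.87×10⁻⁶)/(0.457)] = -3.67×10⁴ V.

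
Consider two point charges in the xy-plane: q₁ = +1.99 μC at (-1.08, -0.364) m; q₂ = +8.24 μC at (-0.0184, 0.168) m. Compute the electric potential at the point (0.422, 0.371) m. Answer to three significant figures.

1.63×10⁵ V

Electric potential is a scalar, so the contributions from each charge add algebraically: V = Σ kqᵢ/rᵢ.
Distances from the field point to each charge: r₁ = 1.67 m, r₂ = 0.485 m.
V = k[(1.99×10⁻⁶)/(1.67) + (8.24×10⁻⁶)/(0.485)] = 1.63×10⁵ V.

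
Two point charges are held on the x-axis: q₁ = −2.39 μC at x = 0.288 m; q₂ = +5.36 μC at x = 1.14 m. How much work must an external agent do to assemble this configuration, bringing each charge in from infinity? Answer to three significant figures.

The assembly work is the sum of pairwise potential energies, U = Σ_{i<j} kqᵢqⱼ/rᵢⱼ.
Pair separations: r₁₂ = 0.852 m.
U = (-0.135) = -0.135 J.

-0.135 J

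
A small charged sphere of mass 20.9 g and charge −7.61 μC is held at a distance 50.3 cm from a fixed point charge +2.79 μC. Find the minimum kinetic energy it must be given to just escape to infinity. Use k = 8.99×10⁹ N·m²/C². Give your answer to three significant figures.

To just escape, total mechanical energy must reach zero at infinity: ½mv²_min + U = 0, so ½mv²_min = −U = |kQq|/r.
|U| = |kQq|/r = (8.99×10⁹ N·m²/C²)(2.79×10⁻⁶)(7.61×10⁻⁶)/(0.503) = 0.379 J.

0.379 J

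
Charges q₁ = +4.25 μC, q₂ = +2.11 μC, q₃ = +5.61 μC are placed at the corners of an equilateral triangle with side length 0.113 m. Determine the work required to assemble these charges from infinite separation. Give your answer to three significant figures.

The assembly work is the sum of pairwise potential energies, U = Σ_{i<j} kqᵢqⱼ/rᵢⱼ.
All three pair separations equal the side length, 0.113 m.
U = (0.713) + (1.90) + (0.942) = 3.55 J.

3.55 J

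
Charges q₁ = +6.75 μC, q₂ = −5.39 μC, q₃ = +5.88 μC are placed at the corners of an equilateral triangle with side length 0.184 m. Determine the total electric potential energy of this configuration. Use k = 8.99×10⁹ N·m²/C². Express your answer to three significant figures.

The assembly work is the sum of pairwise potential energies, U = Σ_{i<j} kqᵢqⱼ/rᵢⱼ.
All three pair separations equal the side length, 0.184 m.
U = (-1.78) + (1.94) + (-1.55) = -1.39 J.

-1.39 J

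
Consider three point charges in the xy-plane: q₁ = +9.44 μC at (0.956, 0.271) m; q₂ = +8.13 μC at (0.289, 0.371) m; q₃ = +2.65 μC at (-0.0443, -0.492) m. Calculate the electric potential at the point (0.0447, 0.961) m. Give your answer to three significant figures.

2.05×10⁵ V

The total potential is the scalar sum of each charge's contribution, V = Σ kqᵢ/rᵢ.
Distances from the field point to each charge: r₁ = 1.14 m, r₂ = 0.639 m, r₃ = 1.46 m.
V = k[(9.44×10⁻⁶)/(1.14) + (8.13×10⁻⁶)/(0.639) + (2.65×10⁻⁶)/(1.46)] = 2.05×10⁵ V.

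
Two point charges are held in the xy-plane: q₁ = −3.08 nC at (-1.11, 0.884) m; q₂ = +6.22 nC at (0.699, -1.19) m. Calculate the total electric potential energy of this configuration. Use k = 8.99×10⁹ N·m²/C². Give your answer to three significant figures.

The assembly work is the sum of pairwise potential energies, U = Σ_{i<j} kqᵢqⱼ/rᵢⱼ.
Pair separations: r₁₂ = 2.75 m.
U = (-6.26×10⁻⁸) = -6.26×10⁻⁸ J.

-6.26×10⁻⁸ J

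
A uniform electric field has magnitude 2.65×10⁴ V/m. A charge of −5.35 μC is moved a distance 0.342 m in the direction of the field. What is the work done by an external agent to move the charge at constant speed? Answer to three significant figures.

The potential change for a displacement 0.342 m in the direction of the field is ΔV = −Ed = -9060 V.
W_ext = qΔV = 0.0485 J.

0.0485 J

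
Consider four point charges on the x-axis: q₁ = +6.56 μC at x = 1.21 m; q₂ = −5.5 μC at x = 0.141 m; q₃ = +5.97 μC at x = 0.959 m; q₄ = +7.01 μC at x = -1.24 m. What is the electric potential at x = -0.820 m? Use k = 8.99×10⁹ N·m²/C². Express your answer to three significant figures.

1.58×10⁵ V

Electric potential is a scalar, so the contributions from each charge add algebraically: V = Σ kqᵢ/rᵢ.
Distances from the field point to each charge: r₁ = 2.03 m, r₂ = 0.961 m, r₃ = 1.78 m, r₄ = 0.420 m.
V = k[(6.56×10⁻⁶)/(2.03) + (-5.50×10⁻⁶)/(0.961) + (5.97×10⁻⁶)/(1.78) + (7.01×10⁻⁶)/(0.420)] = 1.58×10⁵ V.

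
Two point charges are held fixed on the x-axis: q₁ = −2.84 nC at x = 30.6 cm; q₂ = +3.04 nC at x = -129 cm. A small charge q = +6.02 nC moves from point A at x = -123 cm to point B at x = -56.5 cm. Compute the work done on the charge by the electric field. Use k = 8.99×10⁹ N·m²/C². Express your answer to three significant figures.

The work done by the electric force is W_field = −ΔU = −q(V_B − V_A) = q(V_A − V_B).
At A: distances to the source charges are 1.54 m, 0.0600 m; V_A = Σ kqᵢ/rᵢ = 439 V.
At B: distances to the source charges are 0.871 m, 0.725 m; V_B = Σ kqᵢ/rᵢ = 8.38 V.
ΔV = V_B − V_A = -430 V.
W_field = −qΔV = −(6.02×10⁻⁹ C)(-430 V) = 2.59×10⁻⁶ J.

2.59×10⁻⁶ J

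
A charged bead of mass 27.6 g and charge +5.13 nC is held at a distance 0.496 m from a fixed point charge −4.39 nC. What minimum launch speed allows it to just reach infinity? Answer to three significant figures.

5.44×10⁻³ m/s

To just escape, total mechanical energy must reach zero at infinity: ½mv²_min + U = 0, so ½mv²_min = −U = |kQq|/r.
|U| = |kQq|/r = (8.99×10⁹ N·m²/C²)(4.39×10⁻⁹)(5.13×10⁻⁹)/(0.496) = 4.08×10⁻⁷ J.
v_min = √(2|U|/m) = √(2·4.08×10⁻⁷/0.0276) = 5.44×10⁻³ m/s.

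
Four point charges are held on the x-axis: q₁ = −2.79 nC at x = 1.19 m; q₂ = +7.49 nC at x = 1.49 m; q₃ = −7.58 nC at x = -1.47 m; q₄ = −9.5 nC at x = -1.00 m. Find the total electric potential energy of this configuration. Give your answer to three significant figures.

The assembly work is the sum of pairwise potential energies, U = Σ_{i<j} kqᵢqⱼ/rᵢⱼ.
Pair separations: r₁₂ = 0.300 m, r₁₃ = 2.66 m, r₁₄ = 2.19 m, r₂₃ = 2.96 m, r₂₄ = 2.49 m, r₃₄ = 0.470 m.
Summing all 6 pair terms gives U = 5.02×10⁻⁷ J.

5.02×10⁻⁷ J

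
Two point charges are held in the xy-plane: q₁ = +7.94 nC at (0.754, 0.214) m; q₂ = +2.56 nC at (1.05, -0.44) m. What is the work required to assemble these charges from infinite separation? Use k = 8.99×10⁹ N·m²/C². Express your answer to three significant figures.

The work to assemble the configuration equals its total potential energy, U = Σ kqᵢqⱼ/rᵢⱼ over all pairs.
Pair separations: r₁₂ = 0.718 m.
U = (2.55×10⁻⁷) = 2.55×10⁻⁷ J.

2.55×10⁻⁷ J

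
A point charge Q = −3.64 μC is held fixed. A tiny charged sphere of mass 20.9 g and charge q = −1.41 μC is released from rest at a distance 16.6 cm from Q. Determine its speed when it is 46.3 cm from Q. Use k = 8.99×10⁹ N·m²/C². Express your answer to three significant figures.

4.13 m/s

Only the electrostatic force acts, so mechanical energy is conserved: ½mv² = U₁ − U₂ = kQq(1/r₁ − 1/r₂).
U₁ − U₂ = (8.99×10⁹ N·m²/C²)(-3.64×10⁻⁶ C)(-1.41×10⁻⁶ C)(1/0.166 − 1/0.463) = 0.178 J.
v = √(2·0.178/0.0209) = 4.13 m/s.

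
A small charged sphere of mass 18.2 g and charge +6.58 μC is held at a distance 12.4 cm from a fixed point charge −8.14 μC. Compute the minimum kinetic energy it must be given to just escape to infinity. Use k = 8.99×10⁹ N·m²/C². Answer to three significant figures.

To just escape, total mechanical energy must reach zero at infinity: ½mv²_min + U = 0, so ½mv²_min = −U = |kQq|/r.
|U| = |kQq|/r = (8.99×10⁹ N·m²/C²)(8.14×10⁻⁶)(6.58×10⁻⁶)/(0.124) = 3.88 J.

3.88 J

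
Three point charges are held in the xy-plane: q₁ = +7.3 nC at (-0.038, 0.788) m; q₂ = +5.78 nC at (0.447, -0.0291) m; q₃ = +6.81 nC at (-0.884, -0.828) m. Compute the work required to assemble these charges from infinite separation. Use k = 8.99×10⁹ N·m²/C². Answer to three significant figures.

The assembly work is the sum of pairwise potential energies, U = Σ_{i<j} kqᵢqⱼ/rᵢⱼ.
Pair separations: r₁₂ = 0.950 m, r₁₃ = 1.82 m, r₂₃ = 1.55 m.
U = (3.99×10⁻⁷) + (2.45×10⁻⁷) + (2.28×10⁻⁷) = 8.72×10⁻⁷ J.

8.72×10⁻⁷ J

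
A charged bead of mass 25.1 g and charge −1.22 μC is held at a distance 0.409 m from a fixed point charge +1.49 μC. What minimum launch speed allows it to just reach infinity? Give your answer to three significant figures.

To just escape, total mechanical energy must reach zero at infinity: ½mv²_min + U = 0, so ½mv²_min = −U = |kQq|/r.
|U| = |kQq|/r = (8.99×10⁹ N·m²/C²)(1.49×10⁻⁶)(1.22×10⁻⁶)/(0.409) = 0.0400 J.
v_min = √(2|U|/m) = √(2·0.0400/0.0251) = 1.78 m/s.

1.78 m/s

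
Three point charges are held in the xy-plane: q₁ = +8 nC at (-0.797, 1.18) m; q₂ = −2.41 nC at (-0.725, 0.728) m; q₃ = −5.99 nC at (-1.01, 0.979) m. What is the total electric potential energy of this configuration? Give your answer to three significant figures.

-1.51×10⁻⁶ J

The assembly work is the sum of pairwise potential energies, U = Σ_{i<j} kqᵢqⱼ/rᵢⱼ.
Pair separations: r₁₂ = 0.458 m, r₁₃ = 0.293 m, r₂₃ = 0.380 m.
U = (-3.79×10⁻⁷) + (-1.47×10⁻⁶) + (3.42×10⁻⁷) = -1.51×10⁻⁶ J.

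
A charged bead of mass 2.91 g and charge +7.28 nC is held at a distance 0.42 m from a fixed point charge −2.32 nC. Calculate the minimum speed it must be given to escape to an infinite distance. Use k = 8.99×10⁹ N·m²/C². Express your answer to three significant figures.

To just escape, total mechanical energy must reach zero at infinity: ½mv²_min + U = 0, so ½mv²_min = −U = |kQq|/r.
|U| = |kQq|/r = (8.99×10⁹ N·m²/C²)(2.32×10⁻⁹)(7.28×10⁻⁹)/(0.420) = 3.62×10⁻⁷ J.
v_min = √(2|U|/m) = √(2·3.62×10⁻⁷/2.91×10⁻³) = 0.0158 m/s.

0.0158 m/s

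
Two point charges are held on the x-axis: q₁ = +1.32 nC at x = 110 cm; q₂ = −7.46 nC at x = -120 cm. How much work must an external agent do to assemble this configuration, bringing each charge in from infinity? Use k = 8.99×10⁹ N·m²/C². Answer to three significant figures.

-3.85×10⁻⁸ J

The work to assemble the configuration equals its total potential energy, U = Σ kqᵢqⱼ/rᵢⱼ over all pairs.
Pair separations: r₁₂ = 2.30 m.
U = (-3.85×10⁻⁸) = -3.85×10⁻⁸ J.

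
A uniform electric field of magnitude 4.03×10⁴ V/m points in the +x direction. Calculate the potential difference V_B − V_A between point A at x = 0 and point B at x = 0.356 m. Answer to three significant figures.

In a uniform field, potential decreases in the direction of E: V_B − V_A = −E·Δx.
V_B − V_A = −(4.03×10⁴ V/m)(0.356 m) = -1.43×10⁴ V.

-1.43×10⁴ V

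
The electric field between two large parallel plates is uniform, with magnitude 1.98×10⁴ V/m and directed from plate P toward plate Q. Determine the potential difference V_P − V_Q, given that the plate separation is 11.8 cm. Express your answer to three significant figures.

In a uniform field, potential decreases in the direction of E: ΔV = −E·d for a displacement d parallel to E.
Going from Q to P is a displacement of 11.8 cm opposite to the field, so V_P − V_Q = +Ed = 2340 V.

2340 V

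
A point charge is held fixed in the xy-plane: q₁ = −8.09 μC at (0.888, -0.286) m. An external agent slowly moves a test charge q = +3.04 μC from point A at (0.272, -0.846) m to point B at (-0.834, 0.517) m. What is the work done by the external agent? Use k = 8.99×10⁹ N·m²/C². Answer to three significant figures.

0.149 J

For quasistatic motion the external work equals the change in potential energy: W_ext = qΔV = q(V_B − V_A).
At A: distance to the source charge is 0.832 m; V_A = kq₁/r = -8.74×10⁴ V.
At B: distance to the source charge is 1.90 m; V_B = kq₁/r = -3.83×10⁴ V.
ΔV = V_B − V_A = 4.91×10⁴ V.
W_ext = qΔV = (3.04×10⁻⁶ C)(4.91×10⁴ V) = 0.149 J.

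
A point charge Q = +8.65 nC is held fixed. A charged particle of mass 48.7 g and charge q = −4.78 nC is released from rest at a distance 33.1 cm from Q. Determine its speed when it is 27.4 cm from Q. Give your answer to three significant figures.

3.10×10⁻³ m/s

Only the electrostatic force acts, so mechanical energy is conserved: ½mv² = U₁ − U₂ = kQq(1/r₁ − 1/r₂).
U₁ − U₂ = (8.99×10⁹ N·m²/C²)(8.65×10⁻⁹ C)(-4.78×10⁻⁹ C)(1/0.331 − 1/0.274) = 2.34×10⁻⁷ J.
v = √(2·2.34×10⁻⁷/0.0487) = 3.10×10⁻³ m/s.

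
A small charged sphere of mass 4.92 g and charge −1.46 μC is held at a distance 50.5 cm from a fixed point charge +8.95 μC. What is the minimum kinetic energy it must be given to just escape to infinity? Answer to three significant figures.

0.233 J

To just escape, total mechanical energy must reach zero at infinity: ½mv²_min + U = 0, so ½mv²_min = −U = |kQq|/r.
|U| = |kQq|/r = (8.99×10⁹ N·m²/C²)(8.95×10⁻⁶)(1.46×10⁻⁶)/(0.505) = 0.233 J.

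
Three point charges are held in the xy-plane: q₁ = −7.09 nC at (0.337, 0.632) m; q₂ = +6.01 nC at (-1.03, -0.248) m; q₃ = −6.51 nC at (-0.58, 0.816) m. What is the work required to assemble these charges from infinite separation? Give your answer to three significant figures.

-9.64×10⁻⁸ J

The work to assemble the configuration equals its total potential energy, U = Σ kqᵢqⱼ/rᵢⱼ over all pairs.
Pair separations: r₁₂ = 1.63 m, r₁₃ = 0.935 m, r₂₃ = 1.16 m.
U = (-2.36×10⁻⁷) + (4.44×10⁻⁷) + (-3.04×10⁻⁷) = -9.64×10⁻⁸ J.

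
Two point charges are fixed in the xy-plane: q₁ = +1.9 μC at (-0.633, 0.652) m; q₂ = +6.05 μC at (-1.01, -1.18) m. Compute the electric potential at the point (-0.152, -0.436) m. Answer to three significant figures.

6.23×10⁴ V

Electric potential is a scalar, so the contributions from each charge add algebraically: V = Σ kqᵢ/rᵢ.
Distances from the field point to each charge: r₁ = 1.19 m, r₂ = 1.14 m.
V = k[(1.90×10⁻⁶)/(1.19) + (6.05×10⁻⁶)/(1.14)] = 6.23×10⁴ V.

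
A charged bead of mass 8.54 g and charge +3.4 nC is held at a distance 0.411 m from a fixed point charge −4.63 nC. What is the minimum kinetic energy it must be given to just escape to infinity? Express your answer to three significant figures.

3.44×10⁻⁷ J

To just escape, total mechanical energy must reach zero at infinity: ½mv²_min + U = 0, so ½mv²_min = −U = |kQq|/r.
|U| = |kQq|/r = (8.99×10⁹ N·m²/C²)(4.63×10⁻⁹)(3.40×10⁻⁹)/(0.411) = 3.44×10⁻⁷ J.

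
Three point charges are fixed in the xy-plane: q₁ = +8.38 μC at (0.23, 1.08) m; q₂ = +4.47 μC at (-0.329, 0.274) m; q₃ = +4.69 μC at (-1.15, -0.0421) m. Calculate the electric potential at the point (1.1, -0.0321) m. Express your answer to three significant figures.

9.96×10⁴ V

The total potential is the scalar sum of each charge's contribution, V = Σ kqᵢ/rᵢ.
Distances from the field point to each charge: r₁ = 1.41 m, r₂ = 1.46 m, r₃ = 2.25 m.
V = k[(8.38×10⁻⁶)/(1.41) + (4.47×10⁻⁶)/(1.46) + (4.69×10⁻⁶)/(2.25)] = 9.96×10⁴ V.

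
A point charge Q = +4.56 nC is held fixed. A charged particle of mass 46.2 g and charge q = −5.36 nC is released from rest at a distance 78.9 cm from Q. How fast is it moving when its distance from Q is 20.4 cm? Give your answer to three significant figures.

5.88×10⁻³ m/s

Only the electrostatic force acts, so mechanical energy is conserved: ½mv² = U₁ − U₂ = kQq(1/r₁ − 1/r₂).
U₁ − U₂ = (8.99×10⁹ N·m²/C²)(4.56×10⁻⁹ C)(-5.36×10⁻⁹ C)(1/0.789 − 1/0.204) = 7.99×10⁻⁷ J.
v = √(2·7.99×10⁻⁷/0.0462) = 5.88×10⁻³ m/s.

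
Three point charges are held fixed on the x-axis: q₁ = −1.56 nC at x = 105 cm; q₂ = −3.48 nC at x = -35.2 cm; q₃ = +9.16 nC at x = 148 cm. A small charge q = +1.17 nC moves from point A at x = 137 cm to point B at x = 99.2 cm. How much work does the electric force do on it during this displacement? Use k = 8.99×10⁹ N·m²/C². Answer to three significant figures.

The work done by the electric force is W_field = −ΔU = −q(V_B − V_A) = q(V_A − V_B).
At A: distances to the source charges are 0.320 m, 1.72 m, 0.110 m; V_A = Σ kqᵢ/rᵢ = 687 V.
At B: distances to the source charges are 0.0580 m, 1.34 m, 0.488 m; V_B = Σ kqᵢ/rᵢ = -96.3 V.
ΔV = V_B − V_A = -783 V.
W_field = −qΔV = −(1.17×10⁻⁹ C)(-783 V) = 9.16×10⁻⁷ J.

9.16×10⁻⁷ J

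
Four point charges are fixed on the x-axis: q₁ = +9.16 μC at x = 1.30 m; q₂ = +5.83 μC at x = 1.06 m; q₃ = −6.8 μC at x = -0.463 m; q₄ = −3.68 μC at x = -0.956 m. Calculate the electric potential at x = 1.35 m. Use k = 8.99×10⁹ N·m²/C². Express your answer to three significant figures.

Electric potential is a scalar, so the contributions from each charge add algebraically: V = Σ kqᵢ/rᵢ.
Distances from the field point to each charge: r₁ = 0.0500 m, r₂ = 0.290 m, r₃ = 1.81 m, r₄ = 2.31 m.
V = k[(9.16×10⁻⁶)/(0.0500) + (5.83×10⁻⁶)/(0.290) + (-6.80×10⁻⁶)/(1.81) + (-3.68×10⁻⁶)/(2.31)] = 1.78×10⁶ V.

1.78×10⁶ V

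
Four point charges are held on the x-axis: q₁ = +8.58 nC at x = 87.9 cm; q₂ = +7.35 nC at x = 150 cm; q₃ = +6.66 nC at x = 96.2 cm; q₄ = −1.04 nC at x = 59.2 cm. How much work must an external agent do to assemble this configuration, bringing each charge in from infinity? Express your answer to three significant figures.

The work to assemble the configuration equals its total potential energy, U = Σ kqᵢqⱼ/rᵢⱼ over all pairs.
Pair separations: r₁₂ = 0.621 m, r₁₃ = 0.0830 m, r₁₄ = 0.287 m, r₂₃ = 0.538 m, r₂₄ = 0.908 m, r₃₄ = 0.370 m.
Summing all 6 pair terms gives U = 7.40×10⁻⁶ J.

7.40×10⁻⁶ J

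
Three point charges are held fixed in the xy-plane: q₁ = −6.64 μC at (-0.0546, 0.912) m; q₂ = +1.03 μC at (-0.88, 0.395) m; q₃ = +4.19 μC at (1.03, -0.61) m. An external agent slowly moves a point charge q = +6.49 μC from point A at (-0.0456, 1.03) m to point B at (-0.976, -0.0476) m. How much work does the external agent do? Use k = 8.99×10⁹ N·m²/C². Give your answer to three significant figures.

For quasistatic motion the external work equals the change in potential energy: W_ext = qΔV = q(V_B − V_A).
At A: distances to the source charges are 0.118 m, 1.05 m, 1.96 m; V_A = Σ kqᵢ/rᵢ = -4.76×10⁵ V.
At B: distances to the source charges are 1.33 m, 0.453 m, 2.08 m; V_B = Σ kqᵢ/rᵢ = -6340 V.
ΔV = V_B − V_A = 4.70×10⁵ V.
W_ext = qΔV = (6.49×10⁻⁶ C)(4.70×10⁵ V) = 3.05 J.

3.05 J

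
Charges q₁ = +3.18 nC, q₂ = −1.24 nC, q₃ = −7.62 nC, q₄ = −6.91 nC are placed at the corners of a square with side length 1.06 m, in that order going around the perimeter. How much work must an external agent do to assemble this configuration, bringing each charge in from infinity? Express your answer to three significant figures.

2.13×10⁻⁷ J

The assembly work is the sum of pairwise potential energies, U = Σ_{i<j} kqᵢqⱼ/rᵢⱼ.
The four side pairs have separation 1.06 m and the two diagonal pairs 1.50 m.
Summing all 6 pair terms gives U = 2.13×10⁻⁷ J.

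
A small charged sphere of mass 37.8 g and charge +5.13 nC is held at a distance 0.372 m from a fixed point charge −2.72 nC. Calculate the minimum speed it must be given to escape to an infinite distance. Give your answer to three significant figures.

4.22×10⁻³ m/s

To just escape, total mechanical energy must reach zero at infinity: ½mv²_min + U = 0, so ½mv²_min = −U = |kQq|/r.
|U| = |kQq|/r = (8.99×10⁹ N·m²/C²)(2.72×10⁻⁹)(5.13×10⁻⁹)/(0.372) = 3.37×10⁻⁷ J.
v_min = √(2|U|/m) = √(2·3.37×10⁻⁷/0.0378) = 4.22×10⁻³ m/s.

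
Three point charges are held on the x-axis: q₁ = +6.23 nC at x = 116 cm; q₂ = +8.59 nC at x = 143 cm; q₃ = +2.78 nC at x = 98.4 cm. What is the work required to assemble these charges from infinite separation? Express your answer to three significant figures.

The work to assemble the configuration equals its total potential energy, U = Σ kqᵢqⱼ/rᵢⱼ over all pairs.
Pair separations: r₁₂ = 0.270 m, r₁₃ = 0.176 m, r₂₃ = 0.446 m.
U = (1.78×10⁻⁶) + (8.85×10⁻⁷) + (4.81×10⁻⁷) = 3.15×10⁻⁶ J.

3.15×10⁻⁶ J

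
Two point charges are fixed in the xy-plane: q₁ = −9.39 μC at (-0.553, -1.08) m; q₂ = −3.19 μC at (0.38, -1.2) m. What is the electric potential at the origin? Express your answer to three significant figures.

-9.24×10⁴ V

Electric potential is a scalar, so the contributions from each charge add algebraically: V = Σ kqᵢ/rᵢ.
Distances from the field point to each charge: r₁ = 1.21 m, r₂ = 1.26 m.
V = k[(-9.39×10⁻⁶)/(1.21) + (-3.19×10⁻⁶)/(1.26)] = -9.24×10⁴ V.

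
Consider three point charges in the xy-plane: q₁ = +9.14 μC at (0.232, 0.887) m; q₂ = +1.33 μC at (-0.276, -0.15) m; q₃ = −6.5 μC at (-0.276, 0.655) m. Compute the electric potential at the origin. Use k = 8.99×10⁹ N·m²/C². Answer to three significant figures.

The total potential is the scalar sum of each charge's contribution, V = Σ kqᵢ/rᵢ.
Distances from the field point to each charge: r₁ = 0.917 m, r₂ = 0.314 m, r₃ = 0.711 m.
V = k[(9.14×10⁻⁶)/(0.917) + (1.33×10⁻⁶)/(0.314) + (-6.50×10⁻⁶)/(0.711)] = 4.55×10⁴ V.

4.55×10⁴ V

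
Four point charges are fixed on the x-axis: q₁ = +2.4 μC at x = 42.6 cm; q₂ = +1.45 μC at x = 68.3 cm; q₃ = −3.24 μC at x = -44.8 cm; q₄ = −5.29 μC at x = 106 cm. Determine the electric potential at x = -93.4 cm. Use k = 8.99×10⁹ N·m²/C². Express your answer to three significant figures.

The total potential is the scalar sum of each charge's contribution, V = Σ kqᵢ/rᵢ.
Distances from the field point to each charge: r₁ = 1.36 m, r₂ = 1.62 m, r₃ = 0.486 m, r₄ = 1.99 m.
V = k[(2.40×10⁻⁶)/(1.36) + (1.45×10⁻⁶)/(1.62) + (-3.24×10⁻⁶)/(0.486) + (-5.29×10⁻⁶)/(1.99)] = -5.99×10⁴ V.

-5.99×10⁴ V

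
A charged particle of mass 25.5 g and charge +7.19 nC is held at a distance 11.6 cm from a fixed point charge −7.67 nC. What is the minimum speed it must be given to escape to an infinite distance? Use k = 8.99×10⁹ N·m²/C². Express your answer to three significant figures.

0.0183 m/s

To just escape, total mechanical energy must reach zero at infinity: ½mv²_min + U = 0, so ½mv²_min = −U = |kQq|/r.
|U| = |kQq|/r = (8.99×10⁹ N·m²/C²)(7.67×10⁻⁹)(7.19×10⁻⁹)/(0.116) = 4.27×10⁻⁶ J.
v_min = √(2|U|/m) = √(2·4.27×10⁻⁶/0.0255) = 0.0183 m/s.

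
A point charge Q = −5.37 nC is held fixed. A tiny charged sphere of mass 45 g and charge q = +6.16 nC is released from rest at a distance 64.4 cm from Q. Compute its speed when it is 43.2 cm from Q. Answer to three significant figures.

3.17×10⁻³ m/s

Only the electrostatic force acts, so mechanical energy is conserved: ½mv² = U₁ − U₂ = kQq(1/r₁ − 1/r₂).
U₁ − U₂ = (8.99×10⁹ N·m²/C²)(-5.37×10⁻⁹ C)(6.16×10⁻⁹ C)(1/0.644 − 1/0.432) = 2.27×10⁻⁷ J.
v = √(2·2.27×10⁻⁷/0.0450) = 3.17×10⁻³ m/s.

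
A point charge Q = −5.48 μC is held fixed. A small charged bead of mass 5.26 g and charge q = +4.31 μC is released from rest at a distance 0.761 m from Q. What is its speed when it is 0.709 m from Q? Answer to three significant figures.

2.79 m/s

Only the electrostatic force acts, so mechanical energy is conserved: ½mv² = U₁ − U₂ = kQq(1/r₁ − 1/r₂).
U₁ − U₂ = (8.99×10⁹ N·m²/C²)(-5.48×10⁻⁶ C)(4.31×10⁻⁶ C)(1/0.761 − 1/0.709) = 0.0205 J.
v = √(2·0.0205/5.26×10⁻³) = 2.79 m/s.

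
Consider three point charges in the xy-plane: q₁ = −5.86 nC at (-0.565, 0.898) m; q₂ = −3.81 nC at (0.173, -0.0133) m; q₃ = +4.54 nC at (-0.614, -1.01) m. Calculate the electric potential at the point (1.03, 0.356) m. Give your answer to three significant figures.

-48.9 V

The total potential is the scalar sum of each charge's contribution, V = Σ kqᵢ/rᵢ.
Distances from the field point to each charge: r₁ = 1.68 m, r₂ = 0.933 m, r₃ = 2.14 m.
V = k[(-5.86×10⁻⁹)/(1.68) + (-3.81×10⁻⁹)/(0.933) + (4.54×10⁻⁹)/(2.14)] = -48.9 V.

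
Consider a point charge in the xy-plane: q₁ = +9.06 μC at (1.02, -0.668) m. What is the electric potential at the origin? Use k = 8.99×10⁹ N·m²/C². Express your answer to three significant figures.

Electric potential is a scalar, so the contributions from each charge add algebraically: V = Σ kqᵢ/rᵢ.
Distances from the field point to each charge: r₁ = 1.22 m.
V = k[(9.06×10⁻⁶)/(1.22)] = 6.68×10⁴ V.

6.68×10⁴ V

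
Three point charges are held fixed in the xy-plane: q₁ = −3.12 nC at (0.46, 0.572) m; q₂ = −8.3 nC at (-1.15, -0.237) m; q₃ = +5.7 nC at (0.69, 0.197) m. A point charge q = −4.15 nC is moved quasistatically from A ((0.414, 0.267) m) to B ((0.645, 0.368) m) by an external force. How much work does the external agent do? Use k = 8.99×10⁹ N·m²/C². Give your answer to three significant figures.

-4.35×10⁻⁷ J

For quasistatic motion the external work equals the change in potential energy: W_ext = qΔV = q(V_B − V_A).
At A: distances to the source charges are 0.308 m, 1.64 m, 0.285 m; V_A = Σ kqᵢ/rᵢ = 43.6 V.
At B: distances to the source charges are 0.275 m, 1.89 m, 0.177 m; V_B = Σ kqᵢ/rᵢ = 149 V.
ΔV = V_B − V_A = 105 V.
W_ext = qΔV = (-4.15×10⁻⁹ C)(105 V) = -4.35×10⁻⁷ J.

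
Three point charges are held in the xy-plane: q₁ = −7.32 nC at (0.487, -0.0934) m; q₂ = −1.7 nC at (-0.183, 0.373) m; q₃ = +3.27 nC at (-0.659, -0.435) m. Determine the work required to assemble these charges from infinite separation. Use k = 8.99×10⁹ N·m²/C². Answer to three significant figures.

-9.62×10⁻⁸ J

The work to assemble the configuration equals its total potential energy, U = Σ kqᵢqⱼ/rᵢⱼ over all pairs.
Pair separations: r₁₂ = 0.816 m, r₁₃ = 1.20 m, r₂₃ = 0.938 m.
U = (1.37×10⁻⁷) + (-1.80×10⁻⁷) + (-5.33×10⁻⁸) = -9.62×10⁻⁸ J.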